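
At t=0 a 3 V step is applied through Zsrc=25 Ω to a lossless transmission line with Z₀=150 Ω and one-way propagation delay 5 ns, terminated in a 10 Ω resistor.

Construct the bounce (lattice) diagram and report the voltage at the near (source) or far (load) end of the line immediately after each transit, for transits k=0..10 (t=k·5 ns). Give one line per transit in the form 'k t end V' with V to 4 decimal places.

Γ_L=-0.875000, Γ_S=-0.714286; launch V₁=3·150/175=2.571429
k=0 src: V=2.5714
k=1 load: inc=2.571429, refl=2.571429·-0.875000=-2.2500; V=0.000000+2.571429+-2.250000=0.3214
k=2 src: inc=-2.250000, refl=-2.250000·-0.714286=1.6071; V=2.571429+-2.250000+1.607143=1.9286
k=3 load: inc=1.607143, refl=1.607143·-0.875000=-1.4062; V=0.321429+1.607143+-1.406250=0.5223
k=4 src: inc=-1.406250, refl=-1.406250·-0.714286=1.0045; V=1.928571+-1.406250+1.004464=1.5268
k=5 load: inc=1.004464, refl=1.004464·-0.875000=-0.8789; V=0.522321+1.004464+-0.878906=0.6479
k=6 src: inc=-0.878906, refl=-0.878906·-0.714286=0.6278; V=1.526786+-0.878906+0.627790=1.2757
k=7 load: inc=0.627790, refl=0.627790·-0.875000=-0.5493; V=0.647879+0.627790+-0.549316=0.7264
k=8 src: inc=-0.549316, refl=-0.549316·-0.714286=0.3924; V=1.275670+-0.549316+0.392369=1.1187
k=9 load: inc=0.392369, refl=0.392369·-0.875000=-0.3433; V=0.726353+0.392369+-0.343323=0.7754
k=10 src: inc=-0.343323, refl=-0.343323·-0.714286=0.2452; V=1.118722+-0.343323+0.245231=1.0206

0 0 source 2.5714
1 5 load 0.3214
2 10 source 1.9286
3 15 load 0.5223
4 20 source 1.5268
5 25 load 0.6479
6 30 source 1.2757
7 35 load 0.7264
8 40 source 1.1187
9 45 load 0.7754
10 50 source 1.0206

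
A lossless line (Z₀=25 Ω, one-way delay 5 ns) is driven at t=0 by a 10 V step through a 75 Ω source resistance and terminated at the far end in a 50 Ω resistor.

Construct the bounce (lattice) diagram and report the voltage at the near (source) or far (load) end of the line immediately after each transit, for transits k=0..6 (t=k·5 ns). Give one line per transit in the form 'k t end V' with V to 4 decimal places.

0 0 source 2.5000
1 5 load 3.3333
2 10 source 3.7500
3 15 load 3.8889
4 20 source 3.9583
5 25 load 3.9815
6 30 source 3.9931

Γ_L=0.333333, Γ_S=0.500000; launch V₁=10·25/100=2.500000
k=0 src: V=2.5000
k=1 load: inc=2.500000, refl=2.500000·0.333333=0.8333; V=0.000000+2.500000+0.833333=3.3333
k=2 src: inc=0.833333, refl=0.833333·0.500000=0.4167; V=2.500000+0.833333+0.416667=3.7500
k=3 load: inc=0.416667, refl=0.416667·0.333333=0.1389; V=3.333333+0.416667+0.138889=3.8889
k=4 src: inc=0.138889, refl=0.138889·0.500000=0.0694; V=3.750000+0.138889+0.069444=3.9583
k=5 load: inc=0.069444, refl=0.069444·0.333333=0.0231; V=3.888889+0.069444+0.023148=3.9815
k=6 src: inc=0.023148, refl=0.023148·0.500000=0.0116; V=3.958333+0.023148+0.011574=3.9931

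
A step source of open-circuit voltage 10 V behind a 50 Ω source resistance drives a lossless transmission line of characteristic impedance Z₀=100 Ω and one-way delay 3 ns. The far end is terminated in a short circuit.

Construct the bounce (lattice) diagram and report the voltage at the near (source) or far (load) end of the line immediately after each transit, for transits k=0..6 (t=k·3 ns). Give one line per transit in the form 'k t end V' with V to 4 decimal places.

0 0 source 6.6667
1 3 load 0.0000
2 6 source 2.2222
3 9 load 0.0000
4 12 source 0.7407
5 15 load 0.0000
6 18 source 0.2469

Γ_L=-1.000000, Γ_S=-0.333333; launch V₁=10·100/150=6.666667
k=0 src: V=6.6667
k=1 load: inc=6.666667, refl=6.666667·-1.000000=-6.6667; V=0.000000+6.666667+-6.666667=0.0000
k=2 src: inc=-6.666667, refl=-6.666667·-0.333333=2.2222; V=6.666667+-6.666667+2.222222=2.2222
k=3 load: inc=2.222222, refl=2.222222·-1.000000=-2.2222; V=0.000000+2.222222+-2.222222=0.0000
k=4 src: inc=-2.222222, refl=-2.222222·-0.333333=0.7407; V=2.222222+-2.222222+0.740741=0.7407
k=5 load: inc=0.740741, refl=0.740741·-1.000000=-0.7407; V=0.000000+0.740741+-0.740741=0.0000
k=6 src: inc=-0.740741, refl=-0.740741·-0.333333=0.2469; V=0.740741+-0.740741+0.246914=0.2469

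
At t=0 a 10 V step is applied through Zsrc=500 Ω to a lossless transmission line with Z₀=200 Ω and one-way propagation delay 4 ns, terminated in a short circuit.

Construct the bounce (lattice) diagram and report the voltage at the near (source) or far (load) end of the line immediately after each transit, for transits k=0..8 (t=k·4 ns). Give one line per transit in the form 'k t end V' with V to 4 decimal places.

Γ_L=-1.000000, Γ_S=0.428571; launch V₁=10·200/700=2.857143
k=0 src: V=2.8571
k=1 load: inc=2.857143, refl=2.857143·-1.000000=-2.8571; V=0.000000+2.857143+-2.857143=0.0000
k=2 src: inc=-2.857143, refl=-2.857143·0.428571=-1.2245; V=2.857143+-2.857143+-1.224490=-1.2245
k=3 load: inc=-1.224490, refl=-1.224490·-1.000000=1.2245; V=0.000000+-1.224490+1.224490=0.0000
k=4 src: inc=1.224490, refl=1.224490·0.428571=0.5248; V=-1.224490+1.224490+0.524781=0.5248
k=5 load: inc=0.524781, refl=0.524781·-1.000000=-0.5248; V=0.000000+0.524781+-0.524781=0.0000
k=6 src: inc=-0.524781, refl=-0.524781·0.428571=-0.2249; V=0.524781+-0.524781+-0.224906=-0.2249
k=7 load: inc=-0.224906, refl=-0.224906·-1.000000=0.2249; V=0.000000+-0.224906+0.224906=0.0000
k=8 src: inc=0.224906, refl=0.224906·0.428571=0.0964; V=-0.224906+0.224906+0.096388=0.0964

0 0 source 2.8571
1 4 load 0.0000
2 8 source -1.2245
3 12 load 0.0000
4 16 source 0.5248
5 20 load 0.0000
6 24 source -0.2249
7 28 load 0.0000
8 32 source 0.0964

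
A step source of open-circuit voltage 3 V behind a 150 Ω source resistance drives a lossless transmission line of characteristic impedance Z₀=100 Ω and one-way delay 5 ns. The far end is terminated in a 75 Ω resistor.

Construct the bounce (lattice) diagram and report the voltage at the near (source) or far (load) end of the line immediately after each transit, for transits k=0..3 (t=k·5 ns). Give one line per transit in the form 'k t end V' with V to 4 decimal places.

Γ_L=-0.142857, Γ_S=0.200000; launch V₁=3·100/250=1.200000
k=0 src: V=1.2000
k=1 load: inc=1.200000, refl=1.200000·-0.142857=-0.1714; V=0.000000+1.200000+-0.171429=1.0286
k=2 src: inc=-0.171429, refl=-0.171429·0.200000=-0.0343; V=1.200000+-0.171429+-0.034286=0.9943
k=3 load: inc=-0.034286, refl=-0.034286·-0.142857=0.0049; V=1.028571+-0.034286+0.004898=0.9992

0 0 source 1.2000
1 5 load 1.0286
2 10 source 0.9943
3 15 load 0.9992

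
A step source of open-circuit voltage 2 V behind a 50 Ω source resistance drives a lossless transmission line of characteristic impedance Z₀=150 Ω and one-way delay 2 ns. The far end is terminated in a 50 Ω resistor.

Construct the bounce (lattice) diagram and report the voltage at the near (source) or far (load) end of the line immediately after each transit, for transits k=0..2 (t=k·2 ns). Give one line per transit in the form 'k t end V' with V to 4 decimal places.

Γ_L=-0.500000, Γ_S=-0.500000; launch V₁=2·150/200=1.500000
k=0 src: V=1.5000
k=1 load: inc=1.500000, refl=1.500000·-0.500000=-0.7500; V=0.000000+1.500000+-0.750000=0.7500
k=2 src: inc=-0.750000, refl=-0.750000·-0.500000=0.3750; V=1.500000+-0.750000+0.375000=1.1250

0 0 source 1.5000
1 2 load 0.7500
2 4 source 1.1250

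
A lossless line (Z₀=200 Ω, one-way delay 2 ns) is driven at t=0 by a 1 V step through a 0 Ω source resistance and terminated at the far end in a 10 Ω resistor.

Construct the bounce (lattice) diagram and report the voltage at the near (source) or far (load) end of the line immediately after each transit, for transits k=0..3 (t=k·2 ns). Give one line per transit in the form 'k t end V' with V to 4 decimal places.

0 0 source 1.0000
1 2 load 0.0952
2 4 source 1.0000
3 6 load 0.1814

Γ_L=-0.904762, Γ_S=-1.000000; launch V₁=1·200/200=1.000000
k=0 src: V=1.0000
k=1 load: inc=1.000000, refl=1.000000·-0.904762=-0.9048; V=0.000000+1.000000+-0.904762=0.0952
k=2 src: inc=-0.904762, refl=-0.904762·-1.000000=0.9048; V=1.000000+-0.904762+0.904762=1.0000
k=3 load: inc=0.904762, refl=0.904762·-0.904762=-0.8186; V=0.095238+0.904762+-0.818594=0.1814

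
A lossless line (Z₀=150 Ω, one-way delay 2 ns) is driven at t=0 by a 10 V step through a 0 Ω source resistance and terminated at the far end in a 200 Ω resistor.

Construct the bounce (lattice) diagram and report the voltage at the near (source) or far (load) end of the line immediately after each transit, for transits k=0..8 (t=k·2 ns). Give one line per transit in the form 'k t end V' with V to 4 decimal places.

Γ_L=0.142857, Γ_S=-1.000000; launch V₁=10·150/150=10.000000
k=0 src: V=10.0000
k=1 load: inc=10.000000, refl=10.000000·0.142857=1.4286; V=0.000000+10.000000+1.428571=11.4286
k=2 src: inc=1.428571, refl=1.428571·-1.000000=-1.4286; V=10.000000+1.428571+-1.428571=10.0000
k=3 load: inc=-1.428571, refl=-1.428571·0.142857=-0.2041; V=11.428571+-1.428571+-0.204082=9.7959
k=4 src: inc=-0.204082, refl=-0.204082·-1.000000=0.2041; V=10.000000+-0.204082+0.204082=10.0000
k=5 load: inc=0.204082, refl=0.204082·0.142857=0.0292; V=9.795918+0.204082+0.029155=10.0292
k=6 src: inc=0.029155, refl=0.029155·-1.000000=-0.0292; V=10.000000+0.029155+-0.029155=10.0000
k=7 load: inc=-0.029155, refl=-0.029155·0.142857=-0.0042; V=10.029155+-0.029155+-0.004165=9.9958
k=8 src: inc=-0.004165, refl=-0.004165·-1.000000=0.0042; V=10.000000+-0.004165+0.004165=10.0000

0 0 source 10.0000
1 2 load 11.4286
2 4 source 10.0000
3 6 load 9.7959
4 8 source 10.0000
5 10 load 10.0292
6 12 source 10.0000
7 14 load 9.9958
8 16 source 10.0000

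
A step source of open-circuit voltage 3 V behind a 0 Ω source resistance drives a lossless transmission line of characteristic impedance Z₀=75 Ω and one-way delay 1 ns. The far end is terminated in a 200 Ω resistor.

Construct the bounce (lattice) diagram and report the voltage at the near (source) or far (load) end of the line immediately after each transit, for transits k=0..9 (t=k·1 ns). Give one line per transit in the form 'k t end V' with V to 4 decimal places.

Γ_L=0.454545, Γ_S=-1.000000; launch V₁=3·75/75=3.000000
k=0 src: V=3.0000
k=1 load: inc=3.000000, refl=3.000000·0.454545=1.3636; V=0.000000+3.000000+1.363636=4.3636
k=2 src: inc=1.363636, refl=1.363636·-1.000000=-1.3636; V=3.000000+1.363636+-1.363636=3.0000
k=3 load: inc=-1.363636, refl=-1.363636·0.454545=-0.6198; V=4.363636+-1.363636+-0.619835=2.3802
k=4 src: inc=-0.619835, refl=-0.619835·-1.000000=0.6198; V=3.000000+-0.619835+0.619835=3.0000
k=5 load: inc=0.619835, refl=0.619835·0.454545=0.2817; V=2.380165+0.619835+0.281743=3.2817
k=6 src: inc=0.281743, refl=0.281743·-1.000000=-0.2817; V=3.000000+0.281743+-0.281743=3.0000
k=7 load: inc=-0.281743, refl=-0.281743·0.454545=-0.1281; V=3.281743+-0.281743+-0.128065=2.8719
k=8 src: inc=-0.128065, refl=-0.128065·-1.000000=0.1281; V=3.000000+-0.128065+0.128065=3.0000
k=9 load: inc=0.128065, refl=0.128065·0.454545=0.0582; V=2.871935+0.128065+0.058211=3.0582

0 0 source 3.0000
1 1 load 4.3636
2 2 source 3.0000
3 3 load 2.3802
4 4 source 3.0000
5 5 load 3.2817
6 6 source 3.0000
7 7 load 2.8719
8 8 source 3.0000
9 9 load 3.0582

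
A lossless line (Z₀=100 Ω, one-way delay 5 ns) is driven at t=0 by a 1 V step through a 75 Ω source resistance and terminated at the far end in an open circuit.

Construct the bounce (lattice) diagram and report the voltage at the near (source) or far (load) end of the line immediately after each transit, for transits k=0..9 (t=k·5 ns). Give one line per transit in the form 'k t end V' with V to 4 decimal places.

Γ_L=1.000000, Γ_S=-0.142857; launch V₁=1·100/175=0.571429
k=0 src: V=0.5714
k=1 load: inc=0.571429, refl=0.571429·1.000000=0.5714; V=0.000000+0.571429+0.571429=1.1429
k=2 src: inc=0.571429, refl=0.571429·-0.142857=-0.0816; V=0.571429+0.571429+-0.081633=1.0612
k=3 load: inc=-0.081633, refl=-0.081633·1.000000=-0.0816; V=1.142857+-0.081633+-0.081633=0.9796
k=4 src: inc=-0.081633, refl=-0.081633·-0.142857=0.0117; V=1.061224+-0.081633+0.011662=0.9913
k=5 load: inc=0.011662, refl=0.011662·1.000000=0.0117; V=0.979592+0.011662+0.011662=1.0029
k=6 src: inc=0.011662, refl=0.011662·-0.142857=-0.0017; V=0.991254+0.011662+-0.001666=1.0012
k=7 load: inc=-0.001666, refl=-0.001666·1.000000=-0.0017; V=1.002915+-0.001666+-0.001666=0.9996
k=8 src: inc=-0.001666, refl=-0.001666·-0.142857=0.0002; V=1.001249+-0.001666+0.000238=0.9998
k=9 load: inc=0.000238, refl=0.000238·1.000000=0.0002; V=0.999584+0.000238+0.000238=1.0001

0 0 source 0.5714
1 5 load 1.1429
2 10 source 1.0612
3 15 load 0.9796
4 20 source 0.9913
5 25 load 1.0029
6 30 source 1.0012
7 35 load 0.9996
8 40 source 0.9998
9 45 load 1.0001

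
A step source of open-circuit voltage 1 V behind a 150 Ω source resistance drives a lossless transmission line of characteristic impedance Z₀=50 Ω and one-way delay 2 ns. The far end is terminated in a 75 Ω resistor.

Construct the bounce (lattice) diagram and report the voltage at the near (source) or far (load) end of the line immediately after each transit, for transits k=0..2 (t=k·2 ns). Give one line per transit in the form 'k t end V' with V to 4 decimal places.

Γ_L=0.200000, Γ_S=0.500000; launch V₁=1·50/200=0.250000
k=0 src: V=0.2500
k=1 load: inc=0.250000, refl=0.250000·0.200000=0.0500; V=0.000000+0.250000+0.050000=0.3000
k=2 src: inc=0.050000, refl=0.050000·0.500000=0.0250; V=0.250000+0.050000+0.025000=0.3250

0 0 source 0.2500
1 2 load 0.3000
2 4 source 0.3250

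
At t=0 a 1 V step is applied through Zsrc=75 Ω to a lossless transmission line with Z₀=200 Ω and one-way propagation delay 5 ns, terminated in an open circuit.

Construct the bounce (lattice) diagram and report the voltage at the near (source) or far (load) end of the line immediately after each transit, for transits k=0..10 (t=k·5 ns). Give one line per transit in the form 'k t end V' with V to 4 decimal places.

Γ_L=1.000000, Γ_S=-0.454545; launch V₁=1·200/275=0.727273
k=0 src: V=0.7273
k=1 load: inc=0.727273, refl=0.727273·1.000000=0.7273; V=0.000000+0.727273+0.727273=1.4545
k=2 src: inc=0.727273, refl=0.727273·-0.454545=-0.3306; V=0.727273+0.727273+-0.330579=1.1240
k=3 load: inc=-0.330579, refl=-0.330579·1.000000=-0.3306; V=1.454545+-0.330579+-0.330579=0.7934
k=4 src: inc=-0.330579, refl=-0.330579·-0.454545=0.1503; V=1.123967+-0.330579+0.150263=0.9437
k=5 load: inc=0.150263, refl=0.150263·1.000000=0.1503; V=0.793388+0.150263+0.150263=1.0939
k=6 src: inc=0.150263, refl=0.150263·-0.454545=-0.0683; V=0.943651+0.150263+-0.068301=1.0256
k=7 load: inc=-0.068301, refl=-0.068301·1.000000=-0.0683; V=1.093914+-0.068301+-0.068301=0.9573
k=8 src: inc=-0.068301, refl=-0.068301·-0.454545=0.0310; V=1.025613+-0.068301+0.031046=0.9884
k=9 load: inc=0.031046, refl=0.031046·1.000000=0.0310; V=0.957312+0.031046+0.031046=1.0194
k=10 src: inc=0.031046, refl=0.031046·-0.454545=-0.0141; V=0.988358+0.031046+-0.014112=1.0053

0 0 source 0.7273
1 5 load 1.4545
2 10 source 1.1240
3 15 load 0.7934
4 20 source 0.9437
5 25 load 1.0939
6 30 source 1.0256
7 35 load 0.9573
8 40 source 0.9884
9 45 load 1.0194
10 50 source 1.0053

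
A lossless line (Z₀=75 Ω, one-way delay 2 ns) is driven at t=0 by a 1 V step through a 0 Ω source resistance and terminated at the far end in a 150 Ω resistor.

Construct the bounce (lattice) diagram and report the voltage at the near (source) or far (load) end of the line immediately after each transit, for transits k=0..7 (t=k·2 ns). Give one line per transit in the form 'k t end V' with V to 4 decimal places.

0 0 source 1.0000
1 2 load 1.3333
2 4 source 1.0000
3 6 load 0.8889
4 8 source 1.0000
5 10 load 1.0370
6 12 source 1.0000
7 14 load 0.9877

Γ_L=0.333333, Γ_S=-1.000000; launch V₁=1·75/75=1.000000
k=0 src: V=1.0000
k=1 load: inc=1.000000, refl=1.000000·0.333333=0.3333; V=0.000000+1.000000+0.333333=1.3333
k=2 src: inc=0.333333, refl=0.333333·-1.000000=-0.3333; V=1.000000+0.333333+-0.333333=1.0000
k=3 load: inc=-0.333333, refl=-0.333333·0.333333=-0.1111; V=1.333333+-0.333333+-0.111111=0.8889
k=4 src: inc=-0.111111, refl=-0.111111·-1.000000=0.1111; V=1.000000+-0.111111+0.111111=1.0000
k=5 load: inc=0.111111, refl=0.111111·0.333333=0.0370; V=0.888889+0.111111+0.037037=1.0370
k=6 src: inc=0.037037, refl=0.037037·-1.000000=-0.0370; V=1.000000+0.037037+-0.037037=1.0000
k=7 load: inc=-0.037037, refl=-0.037037·0.333333=-0.0123; V=1.037037+-0.037037+-0.012346=0.9877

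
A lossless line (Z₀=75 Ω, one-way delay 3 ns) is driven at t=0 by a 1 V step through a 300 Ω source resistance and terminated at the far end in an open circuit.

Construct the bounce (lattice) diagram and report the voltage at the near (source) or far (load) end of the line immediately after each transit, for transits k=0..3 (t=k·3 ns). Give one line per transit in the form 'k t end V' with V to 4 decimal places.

Γ_L=1.000000, Γ_S=0.600000; launch V₁=1·75/375=0.200000
k=0 src: V=0.2000
k=1 load: inc=0.200000, refl=0.200000·1.000000=0.2000; V=0.000000+0.200000+0.200000=0.4000
k=2 src: inc=0.200000, refl=0.200000·0.600000=0.1200; V=0.200000+0.200000+0.120000=0.5200
k=3 load: inc=0.120000, refl=0.120000·1.000000=0.1200; V=0.400000+0.120000+0.120000=0.6400

0 0 source 0.2000
1 3 load 0.4000
2 6 source 0.5200
3 9 load 0.6400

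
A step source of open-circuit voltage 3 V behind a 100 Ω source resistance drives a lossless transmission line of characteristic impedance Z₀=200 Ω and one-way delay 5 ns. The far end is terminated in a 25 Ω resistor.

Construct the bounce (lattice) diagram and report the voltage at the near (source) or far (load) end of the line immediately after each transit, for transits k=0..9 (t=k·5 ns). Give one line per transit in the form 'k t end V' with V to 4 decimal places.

Γ_L=-0.777778, Γ_S=-0.333333; launch V₁=3·200/300=2.000000
k=0 src: V=2.0000
k=1 load: inc=2.000000, refl=2.000000·-0.777778=-1.5556; V=0.000000+2.000000+-1.555556=0.4444
k=2 src: inc=-1.555556, refl=-1.555556·-0.333333=0.5185; V=2.000000+-1.555556+0.518519=0.9630
k=3 load: inc=0.518519, refl=0.518519·-0.777778=-0.4033; V=0.444444+0.518519+-0.403292=0.5597
k=4 src: inc=-0.403292, refl=-0.403292·-0.333333=0.1344; V=0.962963+-0.403292+0.134431=0.6941
k=5 load: inc=0.134431, refl=0.134431·-0.777778=-0.1046; V=0.559671+0.134431+-0.104557=0.5895
k=6 src: inc=-0.104557, refl=-0.104557·-0.333333=0.0349; V=0.694102+-0.104557+0.034852=0.6244
k=7 load: inc=0.034852, refl=0.034852·-0.777778=-0.0271; V=0.589544+0.034852+-0.027107=0.5973
k=8 src: inc=-0.027107, refl=-0.027107·-0.333333=0.0090; V=0.624397+-0.027107+0.009036=0.6063
k=9 load: inc=0.009036, refl=0.009036·-0.777778=-0.0070; V=0.597289+0.009036+-0.007028=0.5993

0 0 source 2.0000
1 5 load 0.4444
2 10 source 0.9630
3 15 load 0.5597
4 20 source 0.6941
5 25 load 0.5895
6 30 source 0.6244
7 35 load 0.5973
8 40 source 0.6063
9 45 load 0.5993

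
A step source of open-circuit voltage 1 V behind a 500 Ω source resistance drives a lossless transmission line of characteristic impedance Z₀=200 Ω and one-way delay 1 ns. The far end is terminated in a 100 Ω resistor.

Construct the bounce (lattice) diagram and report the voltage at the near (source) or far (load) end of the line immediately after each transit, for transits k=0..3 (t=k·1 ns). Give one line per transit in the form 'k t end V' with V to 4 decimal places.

0 0 source 0.2857
1 1 load 0.1905
2 2 source 0.1497
3 3 load 0.1633

Γ_L=-0.333333, Γ_S=0.428571; launch V₁=1·200/700=0.285714
k=0 src: V=0.2857
k=1 load: inc=0.285714, refl=0.285714·-0.333333=-0.0952; V=0.000000+0.285714+-0.095238=0.1905
k=2 src: inc=-0.095238, refl=-0.095238·0.428571=-0.0408; V=0.285714+-0.095238+-0.040816=0.1497
k=3 load: inc=-0.040816, refl=-0.040816·-0.333333=0.0136; V=0.190476+-0.040816+0.013605=0.1633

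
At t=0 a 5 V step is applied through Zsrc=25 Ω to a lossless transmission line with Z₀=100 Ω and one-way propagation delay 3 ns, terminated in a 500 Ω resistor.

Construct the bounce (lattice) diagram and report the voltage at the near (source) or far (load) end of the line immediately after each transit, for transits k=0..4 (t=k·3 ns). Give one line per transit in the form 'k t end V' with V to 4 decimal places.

Γ_L=0.666667, Γ_S=-0.600000; launch V₁=5·100/125=4.000000
k=0 src: V=4.0000
k=1 load: inc=4.000000, refl=4.000000·0.666667=2.6667; V=0.000000+4.000000+2.666667=6.6667
k=2 src: inc=2.666667, refl=2.666667·-0.600000=-1.6000; V=4.000000+2.666667+-1.600000=5.0667
k=3 load: inc=-1.600000, refl=-1.600000·0.666667=-1.0667; V=6.666667+-1.600000+-1.066667=4.0000
k=4 src: inc=-1.066667, refl=-1.066667·-0.600000=0.6400; V=5.066667+-1.066667+0.640000=4.6400

0 0 source 4.0000
1 3 load 6.6667
2 6 source 5.0667
3 9 load 4.0000
4 12 source 4.6400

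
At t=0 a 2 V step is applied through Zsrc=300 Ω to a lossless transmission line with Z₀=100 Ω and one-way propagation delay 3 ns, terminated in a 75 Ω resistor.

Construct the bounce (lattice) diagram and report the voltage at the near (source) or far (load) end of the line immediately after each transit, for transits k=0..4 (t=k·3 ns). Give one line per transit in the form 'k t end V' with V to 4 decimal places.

Γ_L=-0.142857, Γ_S=0.500000; launch V₁=2·100/400=0.500000
k=0 src: V=0.5000
k=1 load: inc=0.500000, refl=0.500000·-0.142857=-0.0714; V=0.000000+0.500000+-0.071429=0.4286
k=2 src: inc=-0.071429, refl=-0.071429·0.500000=-0.0357; V=0.500000+-0.071429+-0.035714=0.3929
k=3 load: inc=-0.035714, refl=-0.035714·-0.142857=0.0051; V=0.428571+-0.035714+0.005102=0.3980
k=4 src: inc=0.005102, refl=0.005102·0.500000=0.0026; V=0.392857+0.005102+0.002551=0.4005

0 0 source 0.5000
1 3 load 0.4286
2 6 source 0.3929
3 9 load 0.3980
4 12 source 0.4005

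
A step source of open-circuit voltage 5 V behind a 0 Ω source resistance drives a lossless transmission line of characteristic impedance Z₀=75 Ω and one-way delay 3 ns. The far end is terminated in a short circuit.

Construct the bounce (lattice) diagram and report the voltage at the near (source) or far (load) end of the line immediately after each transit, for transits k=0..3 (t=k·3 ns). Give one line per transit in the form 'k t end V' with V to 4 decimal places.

Γ_L=-1.000000, Γ_S=-1.000000; launch V₁=5·75/75=5.000000
k=0 src: V=5.0000
k=1 load: inc=5.000000, refl=5.000000·-1.000000=-5.0000; V=0.000000+5.000000+-5.000000=0.0000
k=2 src: inc=-5.000000, refl=-5.000000·-1.000000=5.0000; V=5.000000+-5.000000+5.000000=5.0000
k=3 load: inc=5.000000, refl=5.000000·-1.000000=-5.0000; V=0.000000+5.000000+-5.000000=0.0000

0 0 source 5.0000
1 3 load 0.0000
2 6 source 5.0000
3 9 load 0.0000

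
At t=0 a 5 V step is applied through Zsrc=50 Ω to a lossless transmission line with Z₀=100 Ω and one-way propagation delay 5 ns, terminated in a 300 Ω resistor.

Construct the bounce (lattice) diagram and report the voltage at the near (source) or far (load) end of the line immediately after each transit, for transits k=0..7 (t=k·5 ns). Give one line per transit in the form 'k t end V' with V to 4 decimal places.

0 0 source 3.3333
1 5 load 5.0000
2 10 source 4.4444
3 15 load 4.1667
4 20 source 4.2593
5 25 load 4.3056
6 30 source 4.2901
7 35 load 4.2824

Γ_L=0.500000, Γ_S=-0.333333; launch V₁=5·100/150=3.333333
k=0 src: V=3.3333
k=1 load: inc=3.333333, refl=3.333333·0.500000=1.6667; V=0.000000+3.333333+1.666667=5.0000
k=2 src: inc=1.666667, refl=1.666667·-0.333333=-0.5556; V=3.333333+1.666667+-0.555556=4.4444
k=3 load: inc=-0.555556, refl=-0.555556·0.500000=-0.2778; V=5.000000+-0.555556+-0.277778=4.1667
k=4 src: inc=-0.277778, refl=-0.277778·-0.333333=0.0926; V=4.444444+-0.277778+0.092593=4.2593
k=5 load: inc=0.092593, refl=0.092593·0.500000=0.0463; V=4.166667+0.092593+0.046296=4.3056
k=6 src: inc=0.046296, refl=0.046296·-0.333333=-0.0154; V=4.259259+0.046296+-0.015432=4.2901
k=7 load: inc=-0.015432, refl=-0.015432·0.500000=-0.0077; V=4.305556+-0.015432+-0.007716=4.2824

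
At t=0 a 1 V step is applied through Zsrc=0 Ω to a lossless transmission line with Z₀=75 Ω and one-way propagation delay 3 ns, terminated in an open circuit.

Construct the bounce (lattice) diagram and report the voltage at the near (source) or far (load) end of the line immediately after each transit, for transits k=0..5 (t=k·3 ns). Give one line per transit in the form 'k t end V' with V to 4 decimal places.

Γ_L=1.000000, Γ_S=-1.000000; launch V₁=1·75/75=1.000000
k=0 src: V=1.0000
k=1 load: inc=1.000000, refl=1.000000·1.000000=1.0000; V=0.000000+1.000000+1.000000=2.0000
k=2 src: inc=1.000000, refl=1.000000·-1.000000=-1.0000; V=1.000000+1.000000+-1.000000=1.0000
k=3 load: inc=-1.000000, refl=-1.000000·1.000000=-1.0000; V=2.000000+-1.000000+-1.000000=0.0000
k=4 src: inc=-1.000000, refl=-1.000000·-1.000000=1.0000; V=1.000000+-1.000000+1.000000=1.0000
k=5 load: inc=1.000000, refl=1.000000·1.000000=1.0000; V=0.000000+1.000000+1.000000=2.0000

0 0 source 1.0000
1 3 load 2.0000
2 6 source 1.0000
3 9 load 0.0000
4 12 source 1.0000
5 15 load 2.0000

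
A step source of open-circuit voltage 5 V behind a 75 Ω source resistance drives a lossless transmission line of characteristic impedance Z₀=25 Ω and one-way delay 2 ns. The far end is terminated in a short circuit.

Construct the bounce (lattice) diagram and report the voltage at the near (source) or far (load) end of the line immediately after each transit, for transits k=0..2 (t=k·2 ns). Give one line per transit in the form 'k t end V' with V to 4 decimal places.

0 0 source 1.2500
1 2 load 0.0000
2 4 source -0.6250

Γ_L=-1.000000, Γ_S=0.500000; launch V₁=5·25/100=1.250000
k=0 src: V=1.2500
k=1 load: inc=1.250000, refl=1.250000·-1.000000=-1.2500; V=0.000000+1.250000+-1.250000=0.0000
k=2 src: inc=-1.250000, refl=-1.250000·0.500000=-0.6250; V=1.250000+-1.250000+-0.625000=-0.6250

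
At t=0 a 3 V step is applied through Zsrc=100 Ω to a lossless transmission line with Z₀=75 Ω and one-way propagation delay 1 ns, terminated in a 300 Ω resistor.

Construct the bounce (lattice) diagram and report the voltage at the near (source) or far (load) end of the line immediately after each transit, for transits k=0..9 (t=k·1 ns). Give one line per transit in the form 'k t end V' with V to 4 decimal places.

0 0 source 1.2857
1 1 load 2.0571
2 2 source 2.1673
3 3 load 2.2335
4 4 source 2.2429
5 5 load 2.2486
6 6 source 2.2494
7 7 load 2.2499
8 8 source 2.2499
9 9 load 2.2500

Γ_L=0.600000, Γ_S=0.142857; launch V₁=3·75/175=1.285714
k=0 src: V=1.2857
k=1 load: inc=1.285714, refl=1.285714·0.600000=0.7714; V=0.000000+1.285714+0.771429=2.0571
k=2 src: inc=0.771429, refl=0.771429·0.142857=0.1102; V=1.285714+0.771429+0.110204=2.1673
k=3 load: inc=0.110204, refl=0.110204·0.600000=0.0661; V=2.057143+0.110204+0.066122=2.2335
k=4 src: inc=0.066122, refl=0.066122·0.142857=0.0094; V=2.167347+0.066122+0.009446=2.2429
k=5 load: inc=0.009446, refl=0.009446·0.600000=0.0057; V=2.233469+0.009446+0.005668=2.2486
k=6 src: inc=0.005668, refl=0.005668·0.142857=0.0008; V=2.242915+0.005668+0.000810=2.2494
k=7 load: inc=0.000810, refl=0.000810·0.600000=0.0005; V=2.248583+0.000810+0.000486=2.2499
k=8 src: inc=0.000486, refl=0.000486·0.142857=0.0001; V=2.249393+0.000486+0.000069=2.2499
k=9 load: inc=0.000069, refl=0.000069·0.600000=0.0000; V=2.249879+0.000069+0.000042=2.2500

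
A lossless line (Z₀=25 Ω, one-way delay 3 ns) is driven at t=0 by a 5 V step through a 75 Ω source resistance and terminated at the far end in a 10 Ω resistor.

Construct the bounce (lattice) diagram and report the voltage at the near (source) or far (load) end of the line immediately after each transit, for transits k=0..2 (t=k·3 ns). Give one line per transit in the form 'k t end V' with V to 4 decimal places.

0 0 source 1.2500
1 3 load 0.7143
2 6 source 0.4464

Γ_L=-0.428571, Γ_S=0.500000; launch V₁=5·25/100=1.250000
k=0 src: V=1.2500
k=1 load: inc=1.250000, refl=1.250000·-0.428571=-0.5357; V=0.000000+1.250000+-0.535714=0.7143
k=2 src: inc=-0.535714, refl=-0.535714·0.500000=-0.2679; V=1.250000+-0.535714+-0.267857=0.4464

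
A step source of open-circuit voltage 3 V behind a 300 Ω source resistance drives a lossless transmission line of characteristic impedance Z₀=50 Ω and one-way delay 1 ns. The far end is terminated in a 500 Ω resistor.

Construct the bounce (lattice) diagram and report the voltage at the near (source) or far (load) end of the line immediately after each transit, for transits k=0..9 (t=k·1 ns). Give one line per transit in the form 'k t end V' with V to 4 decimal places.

Γ_L=0.818182, Γ_S=0.714286; launch V₁=3·50/350=0.428571
k=0 src: V=0.4286
k=1 load: inc=0.428571, refl=0.428571·0.818182=0.3506; V=0.000000+0.428571+0.350649=0.7792
k=2 src: inc=0.350649, refl=0.350649·0.714286=0.2505; V=0.428571+0.350649+0.250464=1.0297
k=3 load: inc=0.250464, refl=0.250464·0.818182=0.2049; V=0.779221+0.250464+0.204925=1.2346
k=4 src: inc=0.204925, refl=0.204925·0.714286=0.1464; V=1.029685+0.204925+0.146375=1.3810
k=5 load: inc=0.146375, refl=0.146375·0.818182=0.1198; V=1.234610+0.146375+0.119761=1.5007
k=6 src: inc=0.119761, refl=0.119761·0.714286=0.0855; V=1.380985+0.119761+0.085544=1.5863
k=7 load: inc=0.085544, refl=0.085544·0.818182=0.0700; V=1.500746+0.085544+0.069990=1.6563
k=8 src: inc=0.069990, refl=0.069990·0.714286=0.0500; V=1.586290+0.069990+0.049993=1.7063
k=9 load: inc=0.049993, refl=0.049993·0.818182=0.0409; V=1.656280+0.049993+0.040903=1.7472

0 0 source 0.4286
1 1 load 0.7792
2 2 source 1.0297
3 3 load 1.2346
4 4 source 1.3810
5 5 load 1.5007
6 6 source 1.5863
7 7 load 1.6563
8 8 source 1.7063
9 9 load 1.7472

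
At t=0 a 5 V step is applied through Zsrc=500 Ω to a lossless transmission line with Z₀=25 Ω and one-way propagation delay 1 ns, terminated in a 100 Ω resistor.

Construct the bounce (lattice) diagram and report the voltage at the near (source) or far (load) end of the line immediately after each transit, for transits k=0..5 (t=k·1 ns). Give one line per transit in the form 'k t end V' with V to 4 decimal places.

Γ_L=0.600000, Γ_S=0.904762; launch V₁=5·25/525=0.238095
k=0 src: V=0.2381
k=1 load: inc=0.238095, refl=0.238095·0.600000=0.1429; V=0.000000+0.238095+0.142857=0.3810
k=2 src: inc=0.142857, refl=0.142857·0.904762=0.1293; V=0.238095+0.142857+0.129252=0.5102
k=3 load: inc=0.129252, refl=0.129252·0.600000=0.0776; V=0.380952+0.129252+0.077551=0.5878
k=4 src: inc=0.077551, refl=0.077551·0.904762=0.0702; V=0.510204+0.077551+0.070165=0.6579
k=5 load: inc=0.070165, refl=0.070165·0.600000=0.0421; V=0.587755+0.070165+0.042099=0.7000

0 0 source 0.2381
1 1 load 0.3810
2 2 source 0.5102
3 3 load 0.5878
4 4 source 0.6579
5 5 load 0.7000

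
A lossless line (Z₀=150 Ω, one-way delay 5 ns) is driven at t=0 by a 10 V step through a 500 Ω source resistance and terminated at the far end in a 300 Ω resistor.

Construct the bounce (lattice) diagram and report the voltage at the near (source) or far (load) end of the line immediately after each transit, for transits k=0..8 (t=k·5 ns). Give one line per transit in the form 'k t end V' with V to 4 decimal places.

Γ_L=0.333333, Γ_S=0.538462; launch V₁=10·150/650=2.307692
k=0 src: V=2.3077
k=1 load: inc=2.307692, refl=2.307692·0.333333=0.7692; V=0.000000+2.307692+0.769231=3.0769
k=2 src: inc=0.769231, refl=0.769231·0.538462=0.4142; V=2.307692+0.769231+0.414201=3.4911
k=3 load: inc=0.414201, refl=0.414201·0.333333=0.1381; V=3.076923+0.414201+0.138067=3.6292
k=4 src: inc=0.138067, refl=0.138067·0.538462=0.0743; V=3.491124+0.138067+0.074344=3.7035
k=5 load: inc=0.074344, refl=0.074344·0.333333=0.0248; V=3.629191+0.074344+0.024781=3.7283
k=6 src: inc=0.024781, refl=0.024781·0.538462=0.0133; V=3.703535+0.024781+0.013344=3.7417
k=7 load: inc=0.013344, refl=0.013344·0.333333=0.0044; V=3.728316+0.013344+0.004448=3.7461
k=8 src: inc=0.004448, refl=0.004448·0.538462=0.0024; V=3.741660+0.004448+0.002395=3.7485

0 0 source 2.3077
1 5 load 3.0769
2 10 source 3.4911
3 15 load 3.6292
4 20 source 3.7035
5 25 load 3.7283
6 30 source 3.7417
7 35 load 3.7461
8 40 source 3.7485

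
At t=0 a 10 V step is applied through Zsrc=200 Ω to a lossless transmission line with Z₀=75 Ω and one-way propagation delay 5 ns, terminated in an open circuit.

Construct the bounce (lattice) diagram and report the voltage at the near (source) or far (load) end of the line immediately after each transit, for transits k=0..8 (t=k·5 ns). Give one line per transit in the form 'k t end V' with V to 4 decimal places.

0 0 source 2.7273
1 5 load 5.4545
2 10 source 6.6942
3 15 load 7.9339
4 20 source 8.4974
5 25 load 9.0609
6 30 source 9.3170
7 35 load 9.5731
8 40 source 9.6895

Γ_L=1.000000, Γ_S=0.454545; launch V₁=10·75/275=2.727273
k=0 src: V=2.7273
k=1 load: inc=2.727273, refl=2.727273·1.000000=2.7273; V=0.000000+2.727273+2.727273=5.4545
k=2 src: inc=2.727273, refl=2.727273·0.454545=1.2397; V=2.727273+2.727273+1.239669=6.6942
k=3 load: inc=1.239669, refl=1.239669·1.000000=1.2397; V=5.454545+1.239669+1.239669=7.9339
k=4 src: inc=1.239669, refl=1.239669·0.454545=0.5635; V=6.694215+1.239669+0.563486=8.4974
k=5 load: inc=0.563486, refl=0.563486·1.000000=0.5635; V=7.933884+0.563486+0.563486=9.0609
k=6 src: inc=0.563486, refl=0.563486·0.454545=0.2561; V=8.497370+0.563486+0.256130=9.3170
k=7 load: inc=0.256130, refl=0.256130·1.000000=0.2561; V=9.060856+0.256130+0.256130=9.5731
k=8 src: inc=0.256130, refl=0.256130·0.454545=0.1164; V=9.316987+0.256130+0.116423=9.6895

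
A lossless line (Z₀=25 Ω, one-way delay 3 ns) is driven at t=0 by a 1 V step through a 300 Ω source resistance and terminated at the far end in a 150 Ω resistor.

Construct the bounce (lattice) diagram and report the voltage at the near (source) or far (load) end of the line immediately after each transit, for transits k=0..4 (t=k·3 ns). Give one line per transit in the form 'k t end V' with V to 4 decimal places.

Γ_L=0.714286, Γ_S=0.846154; launch V₁=1·25/325=0.076923
k=0 src: V=0.0769
k=1 load: inc=0.076923, refl=0.076923·0.714286=0.0549; V=0.000000+0.076923+0.054945=0.1319
k=2 src: inc=0.054945, refl=0.054945·0.846154=0.0465; V=0.076923+0.054945+0.046492=0.1784
k=3 load: inc=0.046492, refl=0.046492·0.714286=0.0332; V=0.131868+0.046492+0.033209=0.2116
k=4 src: inc=0.033209, refl=0.033209·0.846154=0.0281; V=0.178360+0.033209+0.028100=0.2397

0 0 source 0.0769
1 3 load 0.1319
2 6 source 0.1784
3 9 load 0.2116
4 12 source 0.2397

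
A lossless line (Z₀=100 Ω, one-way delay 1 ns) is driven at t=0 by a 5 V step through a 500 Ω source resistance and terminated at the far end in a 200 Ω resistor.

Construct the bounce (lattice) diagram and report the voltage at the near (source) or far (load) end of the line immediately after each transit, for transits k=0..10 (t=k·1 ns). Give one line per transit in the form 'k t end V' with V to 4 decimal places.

Γ_L=0.333333, Γ_S=0.666667; launch V₁=5·100/600=0.833333
k=0 src: V=0.8333
k=1 load: inc=0.833333, refl=0.833333·0.333333=0.2778; V=0.000000+0.833333+0.277778=1.1111
k=2 src: inc=0.277778, refl=0.277778·0.666667=0.1852; V=0.833333+0.277778+0.185185=1.2963
k=3 load: inc=0.185185, refl=0.185185·0.333333=0.0617; V=1.111111+0.185185+0.061728=1.3580
k=4 src: inc=0.061728, refl=0.061728·0.666667=0.0412; V=1.296296+0.061728+0.041152=1.3992
k=5 load: inc=0.041152, refl=0.041152·0.333333=0.0137; V=1.358025+0.041152+0.013717=1.4129
k=6 src: inc=0.013717, refl=0.013717·0.666667=0.0091; V=1.399177+0.013717+0.009145=1.4220
k=7 load: inc=0.009145, refl=0.009145·0.333333=0.0030; V=1.412894+0.009145+0.003048=1.4251
k=8 src: inc=0.003048, refl=0.003048·0.666667=0.0020; V=1.422039+0.003048+0.002032=1.4271
k=9 load: inc=0.002032, refl=0.002032·0.333333=0.0007; V=1.425088+0.002032+0.000677=1.4278
k=10 src: inc=0.000677, refl=0.000677·0.666667=0.0005; V=1.427120+0.000677+0.000452=1.4282

0 0 source 0.8333
1 1 load 1.1111
2 2 source 1.2963
3 3 load 1.3580
4 4 source 1.3992
5 5 load 1.4129
6 6 source 1.4220
7 7 load 1.4251
8 8 source 1.4271
9 9 load 1.4278
10 10 source 1.4282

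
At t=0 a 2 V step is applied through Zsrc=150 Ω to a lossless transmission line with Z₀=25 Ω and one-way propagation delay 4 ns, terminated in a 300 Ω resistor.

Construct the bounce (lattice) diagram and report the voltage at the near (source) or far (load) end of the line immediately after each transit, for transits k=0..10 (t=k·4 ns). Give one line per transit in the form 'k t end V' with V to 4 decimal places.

Γ_L=0.846154, Γ_S=0.714286; launch V₁=2·25/175=0.285714
k=0 src: V=0.2857
k=1 load: inc=0.285714, refl=0.285714·0.846154=0.2418; V=0.000000+0.285714+0.241758=0.5275
k=2 src: inc=0.241758, refl=0.241758·0.714286=0.1727; V=0.285714+0.241758+0.172684=0.7002
k=3 load: inc=0.172684, refl=0.172684·0.846154=0.1461; V=0.527473+0.172684+0.146118=0.8463
k=4 src: inc=0.146118, refl=0.146118·0.714286=0.1044; V=0.700157+0.146118+0.104370=0.9506
k=5 load: inc=0.104370, refl=0.104370·0.846154=0.0883; V=0.846275+0.104370+0.088313=1.0390
k=6 src: inc=0.088313, refl=0.088313·0.714286=0.0631; V=0.950644+0.088313+0.063081=1.1020
k=7 load: inc=0.063081, refl=0.063081·0.846154=0.0534; V=1.038957+0.063081+0.053376=1.1554
k=8 src: inc=0.053376, refl=0.053376·0.714286=0.0381; V=1.102038+0.053376+0.038126=1.1935
k=9 load: inc=0.038126, refl=0.038126·0.846154=0.0323; V=1.155414+0.038126+0.032260=1.2258
k=10 src: inc=0.032260, refl=0.032260·0.714286=0.0230; V=1.193539+0.032260+0.023043=1.2488

0 0 source 0.2857
1 4 load 0.5275
2 8 source 0.7002
3 12 load 0.8463
4 16 source 0.9506
5 20 load 1.0390
6 24 source 1.1020
7 28 load 1.1554
8 32 source 1.1935
9 36 load 1.2258
10 40 source 1.2488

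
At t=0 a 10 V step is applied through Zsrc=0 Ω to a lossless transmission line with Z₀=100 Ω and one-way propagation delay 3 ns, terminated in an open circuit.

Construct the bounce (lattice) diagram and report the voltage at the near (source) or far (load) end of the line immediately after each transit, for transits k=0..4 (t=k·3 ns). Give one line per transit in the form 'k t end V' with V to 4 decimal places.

Γ_L=1.000000, Γ_S=-1.000000; launch V₁=10·100/100=10.000000
k=0 src: V=10.0000
k=1 load: inc=10.000000, refl=10.000000·1.000000=10.0000; V=0.000000+10.000000+10.000000=20.0000
k=2 src: inc=10.000000, refl=10.000000·-1.000000=-10.0000; V=10.000000+10.000000+-10.000000=10.0000
k=3 load: inc=-10.000000, refl=-10.000000·1.000000=-10.0000; V=20.000000+-10.000000+-10.000000=0.0000
k=4 src: inc=-10.000000, refl=-10.000000·-1.000000=10.0000; V=10.000000+-10.000000+10.000000=10.0000

0 0 source 10.0000
1 3 load 20.0000
2 6 source 10.0000
3 9 load 0.0000
4 12 source 10.0000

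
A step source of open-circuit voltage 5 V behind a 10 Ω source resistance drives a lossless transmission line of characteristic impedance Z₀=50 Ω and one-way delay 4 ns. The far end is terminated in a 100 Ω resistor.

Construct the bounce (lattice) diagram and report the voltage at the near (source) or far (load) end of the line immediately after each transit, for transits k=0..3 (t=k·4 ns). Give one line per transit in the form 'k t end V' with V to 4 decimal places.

Γ_L=0.333333, Γ_S=-0.666667; launch V₁=5·50/60=4.166667
k=0 src: V=4.1667
k=1 load: inc=4.166667, refl=4.166667·0.333333=1.3889; V=0.000000+4.166667+1.388889=5.5556
k=2 src: inc=1.388889, refl=1.388889·-0.666667=-0.9259; V=4.166667+1.388889+-0.925926=4.6296
k=3 load: inc=-0.925926, refl=-0.925926·0.333333=-0.3086; V=5.555556+-0.925926+-0.308642=4.3210

0 0 source 4.1667
1 4 load 5.5556
2 8 source 4.6296
3 12 load 4.3210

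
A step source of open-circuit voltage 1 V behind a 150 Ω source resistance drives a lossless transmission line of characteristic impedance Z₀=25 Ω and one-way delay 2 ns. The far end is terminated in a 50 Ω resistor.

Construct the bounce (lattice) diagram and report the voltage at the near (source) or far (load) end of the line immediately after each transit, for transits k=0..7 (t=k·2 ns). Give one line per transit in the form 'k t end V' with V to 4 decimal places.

Γ_L=0.333333, Γ_S=0.714286; launch V₁=1·25/175=0.142857
k=0 src: V=0.1429
k=1 load: inc=0.142857, refl=0.142857·0.333333=0.0476; V=0.000000+0.142857+0.047619=0.1905
k=2 src: inc=0.047619, refl=0.047619·0.714286=0.0340; V=0.142857+0.047619+0.034014=0.2245
k=3 load: inc=0.034014, refl=0.034014·0.333333=0.0113; V=0.190476+0.034014+0.011338=0.2358
k=4 src: inc=0.011338, refl=0.011338·0.714286=0.0081; V=0.224490+0.011338+0.008098=0.2439
k=5 load: inc=0.008098, refl=0.008098·0.333333=0.0027; V=0.235828+0.008098+0.002699=0.2466
k=6 src: inc=0.002699, refl=0.002699·0.714286=0.0019; V=0.243926+0.002699+0.001928=0.2486
k=7 load: inc=0.001928, refl=0.001928·0.333333=0.0006; V=0.246626+0.001928+0.000643=0.2492

0 0 source 0.1429
1 2 load 0.1905
2 4 source 0.2245
3 6 load 0.2358
4 8 source 0.2439
5 10 load 0.2466
6 12 source 0.2486
7 14 load 0.2492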